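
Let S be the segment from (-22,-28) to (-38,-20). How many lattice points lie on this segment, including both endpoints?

The number of lattice points on a segment between lattice points is gcd(|Δx|,|Δy|) + 1 = gcd(16,8) + 1 = 8 + 1 = 9.

9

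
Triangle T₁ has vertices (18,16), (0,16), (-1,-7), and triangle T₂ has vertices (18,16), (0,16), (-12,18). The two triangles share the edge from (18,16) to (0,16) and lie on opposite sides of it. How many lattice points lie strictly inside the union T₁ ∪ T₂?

The union is the simple quadrilateral with vertices (18,16), (-1,-7), (0,16), (-12,18) in order.
Using the shoelace formula, 2A = |(18·(-7) − (-1)·16) + ((-1)·16 − 0·(-7)) + (0·18 − (-12)·16) + ((-12)·16 − 18·18)| = 450, so the area is 225.
The number of boundary lattice points is Σ gcd(|Δx|,|Δy|) = gcd(19,23) + gcd(1,23) + gcd(12,2) + gcd(30,2) = 1+1+2+2 = 6.
By Pick's theorem I = A − B/2 + 1 = 225 − 6/2 + 1 = 223.

223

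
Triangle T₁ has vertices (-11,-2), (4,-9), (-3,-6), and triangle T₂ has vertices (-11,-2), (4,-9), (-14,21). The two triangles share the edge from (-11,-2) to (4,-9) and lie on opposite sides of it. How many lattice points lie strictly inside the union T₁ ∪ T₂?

The union is the simple quadrilateral with vertices (-11,-2), (-3,-6), (4,-9), (-14,21) in order.
Using the shoelace formula, 2A = |[(-11)·(-6) − (-3)·(-2)] + [(-3)·(-9) − 4·(-6)] + [4·21 − (-14)·(-9)] + [(-14)·(-2) − (-11)·21]| = 328, so the area is 164.
Along each edge there are gcd(|Δx|,|Δy|)+1 lattice points, so counting each shared vertex once the boundary has gcd(8,4) + gcd(7,3) + gcd(18,30) + gcd(3,23) = 4+1+6+1 = 12.
By Pick's theorem I = A − B/2 + 1 = 164 − 12/2 + 1 = 159.

159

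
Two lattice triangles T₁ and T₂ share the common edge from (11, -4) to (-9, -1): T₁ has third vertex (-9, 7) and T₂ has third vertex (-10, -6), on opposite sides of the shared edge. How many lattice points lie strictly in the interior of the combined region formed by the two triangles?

The union is the simple quadrilateral with vertices (11, -4), (-9, 7), (-9, -1), (-10, -6) in order.
Using the shoelace formula, 2A = |(11·7 − (-9)·(-4)) + ((-9)·(-1) − (-9)·7) + ((-9)·(-6) − (-10)·(-1)) + ((-10)·(-4) − 11·(-6))| = 263, so the area is 263/2.
The number of boundary lattice points is Σ gcd(|Δx|,|Δy|) = gcd(20,11) + gcd(0,8) + gcd(1,5) + gcd(21,2) = 1+8+1+1 = 11.
By Pick's theorem I = A − B/2 + 1 = 263/2 − 11/2 + 1 = 127.

127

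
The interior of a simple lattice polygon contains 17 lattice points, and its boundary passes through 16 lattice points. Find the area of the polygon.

24

By Pick's theorem, A = I + B/2 − 1 = 17 + 16/2 − 1 = 24.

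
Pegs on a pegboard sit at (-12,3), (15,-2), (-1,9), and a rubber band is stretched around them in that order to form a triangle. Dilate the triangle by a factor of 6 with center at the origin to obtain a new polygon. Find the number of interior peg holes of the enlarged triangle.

3898

By the shoelace formula, twice the signed area is |[(-12)·(-2) − 15·3] + [15·9 − (-1)·(-2)] + [(-1)·3 − (-12)·9]| = 217, so the area is 217/2.
The number of boundary lattice points is Σ gcd(|Δx|,|Δy|) = gcd(27,5) + gcd(16,11) + gcd(11,6) = 1+1+1 = 3.
Scaling by 6 multiplies the area by 6² = 36 (so the new area is 3906) and multiplies the boundary lattice-point count by 6, giving 18.
By Pick's theorem, the interior count of the dilated polygon is 3906 − 18/2 + 1 = 3898.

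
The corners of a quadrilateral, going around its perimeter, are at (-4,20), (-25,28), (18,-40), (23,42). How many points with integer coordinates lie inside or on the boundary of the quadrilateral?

1597

By the shoelace formula, twice the signed area is |((-4)·28 − (-25)·20) + ((-25)·(-40) − 18·28) + (18·42 − 23·(-40)) + (23·20 − (-4)·42)| = 3188, so the area is 1594.
Summing gcd(|Δx|,|Δy|) over the edges gives the boundary count: gcd(21,8) + gcd(43,68) + gcd(5,82) + gcd(27,22) = 1+1+1+1 = 4.
Pick's theorem gives I = A − B/2 + 1 = 1594 − 4/2 + 1 = 1593, so the closed region contains I + B = 1593 + 4 = 1597 lattice points.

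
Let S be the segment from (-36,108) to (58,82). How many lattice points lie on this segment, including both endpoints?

The number of lattice points on a segment between lattice points is gcd(|Δx|,|Δy|) + 1 = gcd(94,26) + 1 = 2 + 1 = 3.

3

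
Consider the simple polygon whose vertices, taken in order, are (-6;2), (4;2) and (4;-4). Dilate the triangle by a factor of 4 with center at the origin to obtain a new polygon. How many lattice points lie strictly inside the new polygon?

By the shoelace formula, twice the signed area is |[(-6)·2 − 4·2] + [4·(-4) − 4·2] + [4·2 − (-6)·(-4)]| = 60, so the area is 30.
Along each edge there are gcd(|Δx|,|Δy|)+1 lattice points, so counting each shared vertex once the boundary has gcd(10,0) + gcd(0,6) + gcd(10,6) = 10+6+2 = 18.
Scaling by 4 multiplies the area by 4² = 16 (so the new area is 480) and multiplies the boundary lattice-point count by 4, giving 72.
By Pick's theorem, the interior count of the dilated polygon is 480 − 72/2 + 1 = 445.

445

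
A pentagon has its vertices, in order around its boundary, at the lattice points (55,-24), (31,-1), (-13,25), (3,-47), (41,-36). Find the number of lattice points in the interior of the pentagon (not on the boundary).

By the shoelace formula, twice the signed area is |(55·(-1) − 31·(-24)) + (31·25 − (-13)·(-1)) + ((-13)·(-47) − 3·25) + (3·(-36) − 41·(-47)) + (41·(-24) − 55·(-36))| = 4802, so the area is 2401.
Along each edge there are gcd(|Δx|,|Δy|)+1 lattice points, so counting each shared vertex once the boundary has gcd(24,23) + gcd(44,26) + gcd(16,72) + gcd(38,11) + gcd(14,12) = 1+2+8+1+2 = 14.
By Pick's theorem A = I + B/2 − 1, so I = 2401 − 14/2 + 1 = 2395.

2395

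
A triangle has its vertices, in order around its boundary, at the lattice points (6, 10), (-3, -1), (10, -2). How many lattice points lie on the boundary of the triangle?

6

Along each edge there are gcd(|Δx|,|Δy|)+1 lattice points, so counting each shared vertex once the boundary has gcd(9,11) + gcd(13,1) + gcd(4,12) = 1+1+4 = 6.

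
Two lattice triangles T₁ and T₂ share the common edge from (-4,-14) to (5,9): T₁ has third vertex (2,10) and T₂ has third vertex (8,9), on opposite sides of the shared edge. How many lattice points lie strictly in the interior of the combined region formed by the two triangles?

69

The union is the simple quadrilateral with vertices (-4,-14), (2,10), (5,9), (8,9) in order.
Using the shoelace formula, 2A = |((-4)·10 − 2·(-14)) + (2·9 − 5·10) + (5·9 − 8·9) + (8·(-14) − (-4)·9)| = 147, so the area is 147/2.
Summing gcd(|Δx|,|Δy|) over the edges gives the boundary count: gcd(6,24) + gcd(3,1) + gcd(3,0) + gcd(12,23) = 6+1+3+1 = 11.
By Pick's theorem I = A − B/2 + 1 = 147/2 − 11/2 + 1 = 69.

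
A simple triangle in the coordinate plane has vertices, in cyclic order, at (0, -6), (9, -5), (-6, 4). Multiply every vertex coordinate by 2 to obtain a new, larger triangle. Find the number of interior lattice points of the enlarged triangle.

Using the shoelace formula, 2A = |(0·(-5) − 9·(-6)) + (9·4 − (-6)·(-5)) + ((-6)·(-6) − 0·4)| = 96, so the area is 48.
Summing gcd(|Δx|,|Δy|) over the edges gives the boundary count: gcd(9,1) + gcd(15,9) + gcd(6,10) = 1+3+2 = 6.
Scaling by 2 multiplies the area by 2² = 4 (so the new area is 192) and multiplies the boundary lattice-point count by 2, giving 12.
By Pick's theorem, the interior count of the dilated polygon is 192 − 12/2 + 1 = 187.

187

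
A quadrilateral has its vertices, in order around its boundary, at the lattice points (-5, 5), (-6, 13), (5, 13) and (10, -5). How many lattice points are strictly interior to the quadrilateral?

146

The shoelace formula gives twice the area as |[(-5)·13 − (-6)·5] + [(-6)·13 − 5·13] + [5·(-5) − 10·13] + [10·5 − (-5)·(-5)]| = 308, so the area is 154.
Along each edge there are gcd(|Δx|,|Δy|)+1 lattice points, so counting each shared vertex once the boundary has gcd(1,8) + gcd(11,0) + gcd(5,18) + gcd(15,10) = 1+11+1+5 = 18.
Pick's theorem gives I = A − B/2 + 1 = 154 − 18/2 + 1 = 146.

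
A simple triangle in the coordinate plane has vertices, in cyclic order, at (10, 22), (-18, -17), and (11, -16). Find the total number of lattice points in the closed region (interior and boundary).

By the shoelace formula, twice the signed area is |[10·(-17) − (-18)·22] + [(-18)·(-16) − 11·(-17)] + [11·22 − 10·(-16)]| = 1103, so the area is 551.5.
The number of boundary lattice points is Σ gcd(|Δx|,|Δy|) = gcd(28,39) + gcd(29,1) + gcd(1,38) = 1+1+1 = 3.
Pick's theorem gives I = A − B/2 + 1 = 551.5 − 3/2 + 1 = 551, so the closed region contains I + B = 551 + 3 = 554 lattice points.

554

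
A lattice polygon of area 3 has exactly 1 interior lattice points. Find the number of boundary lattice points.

6

Pick's theorem gives A = I + B/2 − 1, so B = 2(A − I + 1) = 2(3 − 1 + 1) = 6.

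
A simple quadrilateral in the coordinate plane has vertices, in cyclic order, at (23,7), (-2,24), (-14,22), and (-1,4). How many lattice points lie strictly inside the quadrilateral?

360

Using the shoelace formula, 2A = |[23·24 − (-2)·7] + [(-2)·22 − (-14)·24] + [(-14)·4 − (-1)·22] + [(-1)·7 − 23·4]| = 725, so the area is 362.5.
The number of boundary lattice points is Σ gcd(|Δx|,|Δy|) = gcd(25,17) + gcd(12,2) + gcd(13,18) + gcd(24,3) = 1+2+1+3 = 7.
Pick's theorem gives I = A − B/2 + 1 = 362.5 − 7/2 + 1 = 360.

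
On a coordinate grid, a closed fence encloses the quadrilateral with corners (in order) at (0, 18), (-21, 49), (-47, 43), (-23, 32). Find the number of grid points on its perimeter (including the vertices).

Summing gcd(|Δx|,|Δy|) over the edges gives the boundary count: gcd(21,31) + gcd(26,6) + gcd(24,11) + gcd(23,14) = 1+2+1+1 = 5.

5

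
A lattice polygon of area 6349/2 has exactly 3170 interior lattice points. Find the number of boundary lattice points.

Pick's theorem gives A = I + B/2 − 1, so B = 2(A − I + 1) = 2(6349/2 − 3170 + 1) = 11.

11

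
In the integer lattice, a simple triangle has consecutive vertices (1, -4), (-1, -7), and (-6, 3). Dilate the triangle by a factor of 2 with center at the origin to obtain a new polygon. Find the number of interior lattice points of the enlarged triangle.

Using the shoelace formula, 2A = |[1·(-7) − (-1)·(-4)] + [(-1)·3 − (-6)·(-7)] + [(-6)·(-4) − 1·3]| = 35, so the area is 17.5.
Summing gcd(|Δx|,|Δy|) over the edges gives the boundary count: gcd(2,3) + gcd(5,10) + gcd(7,7) = 1+5+7 = 13.
Scaling by 2 multiplies the area by 2² = 4 (so the new area is 70) and multiplies the boundary lattice-point count by 2, giving 26.
By Pick's theorem, the interior count of the dilated polygon is 70 − 26/2 + 1 = 58.

58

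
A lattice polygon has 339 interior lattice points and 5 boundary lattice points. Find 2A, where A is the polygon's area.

681

By Pick's theorem, A = I + B/2 − 1 = 339 + 5/2 − 1 = 681/2.
Hence 2A = 681.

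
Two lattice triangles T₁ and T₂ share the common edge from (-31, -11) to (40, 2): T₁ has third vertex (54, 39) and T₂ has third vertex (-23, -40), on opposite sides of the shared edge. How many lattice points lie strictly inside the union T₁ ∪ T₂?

The union is the simple quadrilateral with vertices (-31, -11), (54, 39), (40, 2), (-23, -40) in order.
By the shoelace formula, twice the signed area is |((-31)·39 − 54·(-11)) + (54·2 − 40·39) + (40·(-40) − (-23)·2) + ((-23)·(-11) − (-31)·(-40))| = 4608, so the area is 2304.
The number of boundary lattice points is Σ gcd(|Δx|,|Δy|) = gcd(85,50) + gcd(14,37) + gcd(63,42) + gcd(8,29) = 5+1+21+1 = 28.
By Pick's theorem I = A − B/2 + 1 = 2304 − 28/2 + 1 = 2291.

2291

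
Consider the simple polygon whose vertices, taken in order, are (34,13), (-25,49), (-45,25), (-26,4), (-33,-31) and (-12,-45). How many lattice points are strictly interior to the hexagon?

The shoelace formula gives twice the area as |(34·49 − (-25)·13) + ((-25)·25 − (-45)·49) + ((-45)·4 − (-26)·25) + ((-26)·(-31) − (-33)·4) + ((-33)·(-45) − (-12)·(-31)) + ((-12)·13 − 34·(-45))| = 7466, so the area is 3733.
Summing gcd(|Δx|,|Δy|) over the edges gives the boundary count: gcd(59,36) + gcd(20,24) + gcd(19,21) + gcd(7,35) + gcd(21,14) + gcd(46,58) = 1+4+1+7+7+2 = 22.
By Pick's theorem A = I + B/2 − 1, so I = 3733 − 22/2 + 1 = 3723.

3723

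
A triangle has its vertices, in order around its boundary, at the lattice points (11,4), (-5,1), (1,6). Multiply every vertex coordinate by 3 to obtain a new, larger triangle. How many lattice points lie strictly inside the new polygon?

Using the shoelace formula, 2A = |(11·1 − (-5)·4) + ((-5)·6 − 1·1) + (1·4 − 11·6)| = 62, so the area is 31.
The number of boundary lattice points is Σ gcd(|Δx|,|Δy|) = gcd(16,3) + gcd(6,5) + gcd(10,2) = 1+1+2 = 4.
Scaling by 3 multiplies the area by 3² = 9 (so the new area is 279) and multiplies the boundary lattice-point count by 3, giving 12.
By Pick's theorem, the interior count of the dilated polygon is 279 − 12/2 + 1 = 274.

274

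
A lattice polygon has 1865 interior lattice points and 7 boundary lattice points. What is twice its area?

By Pick's theorem, A = I + B/2 − 1 = 1865 + 7/2 − 1 = 3735/2.
Hence 2A = 3735.

3735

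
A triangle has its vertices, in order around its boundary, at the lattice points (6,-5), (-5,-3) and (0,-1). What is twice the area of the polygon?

Using the shoelace formula, 2A = |[6·(-3) − (-5)·(-5)] + [(-5)·(-1) − 0·(-3)] + [0·(-5) − 6·(-1)]| = 32, so the area is 16.

32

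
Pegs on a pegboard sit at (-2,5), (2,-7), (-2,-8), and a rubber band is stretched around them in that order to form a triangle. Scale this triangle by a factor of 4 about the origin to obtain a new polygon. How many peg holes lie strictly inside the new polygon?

381

The shoelace formula gives twice the area as |[(-2)·(-7) − 2·5] + [2·(-8) − (-2)·(-7)] + [(-2)·5 − (-2)·(-8)]| = 52, so the area is 26.
Summing gcd(|Δx|,|Δy|) over the edges gives the boundary count: gcd(4,12) + gcd(4,1) + gcd(0,13) = 4+1+13 = 18.
Scaling by 4 multiplies the area by 4² = 16 (so the new area is 416) and multiplies the boundary lattice-point count by 4, giving 72.
By Pick's theorem, the interior count of the dilated polygon is 416 − 72/2 + 1 = 381.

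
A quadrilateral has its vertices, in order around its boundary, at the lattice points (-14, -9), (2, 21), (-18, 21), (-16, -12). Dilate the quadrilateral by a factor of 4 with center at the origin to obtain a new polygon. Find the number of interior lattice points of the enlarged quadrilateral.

By the shoelace formula, twice the signed area is |((-14)·21 − 2·(-9)) + (2·21 − (-18)·21) + ((-18)·(-12) − (-16)·21) + ((-16)·(-9) − (-14)·(-12))| = 672, so the area is 336.
The number of boundary lattice points is Σ gcd(|Δx|,|Δy|) = gcd(16,30) + gcd(20,0) + gcd(2,33) + gcd(2,3) = 2+20+1+1 = 24.
Scaling by 4 multiplies the area by 4² = 16 (so the new area is 5376) and multiplies the boundary lattice-point count by 4, giving 96.
By Pick's theorem, the interior count of the dilated polygon is 5376 − 96/2 + 1 = 5329.

5329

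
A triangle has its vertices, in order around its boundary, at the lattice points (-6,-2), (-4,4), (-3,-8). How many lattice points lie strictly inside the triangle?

By the shoelace formula, twice the signed area is |((-6)·4 − (-4)·(-2)) + ((-4)·(-8) − (-3)·4) + ((-3)·(-2) − (-6)·(-8))| = 30, so the area is 15.
Summing gcd(|Δx|,|Δy|) over the edges gives the boundary count: gcd(2,6) + gcd(1,12) + gcd(3,6) = 2+1+3 = 6.
Pick's theorem gives I = A − B/2 + 1 = 15 − 6/2 + 1 = 13.

13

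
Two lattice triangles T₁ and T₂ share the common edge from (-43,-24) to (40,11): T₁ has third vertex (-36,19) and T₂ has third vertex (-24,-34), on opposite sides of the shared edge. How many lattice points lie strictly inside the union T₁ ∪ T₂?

2407

The union is the simple quadrilateral with vertices (-43,-24), (-36,19), (40,11), (-24,-34) in order.
Using the shoelace formula, 2A = |((-43)·19 − (-36)·(-24)) + ((-36)·11 − 40·19) + (40·(-34) − (-24)·11) + ((-24)·(-24) − (-43)·(-34))| = 4819, so the area is 4819/2.
Along each edge there are gcd(|Δx|,|Δy|)+1 lattice points, so counting each shared vertex once the boundary has gcd(7,43) + gcd(76,8) + gcd(64,45) + gcd(19,10) = 1+4+1+1 = 7.
By Pick's theorem I = A − B/2 + 1 = 4819/2 − 7/2 + 1 = 2407.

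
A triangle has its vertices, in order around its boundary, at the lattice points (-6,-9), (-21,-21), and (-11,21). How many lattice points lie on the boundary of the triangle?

Summing gcd(|Δx|,|Δy|) over the edges gives the boundary count: gcd(15,12) + gcd(10,42) + gcd(5,30) = 3+2+5 = 10.

10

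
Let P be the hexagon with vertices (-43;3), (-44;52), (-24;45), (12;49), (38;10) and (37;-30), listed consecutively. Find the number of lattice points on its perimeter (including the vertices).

21

Along each edge there are gcd(|Δx|,|Δy|)+1 lattice points, so counting each shared vertex once the boundary has gcd(1,49) + gcd(20,7) + gcd(36,4) + gcd(26,39) + gcd(1,40) + gcd(80,33) = 1+1+4+13+1+1 = 21.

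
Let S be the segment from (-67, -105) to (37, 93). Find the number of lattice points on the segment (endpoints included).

3

The number of lattice points on a segment between lattice points is gcd(|Δx|,|Δy|) + 1 = gcd(104,198) + 1 = 2 + 1 = 3.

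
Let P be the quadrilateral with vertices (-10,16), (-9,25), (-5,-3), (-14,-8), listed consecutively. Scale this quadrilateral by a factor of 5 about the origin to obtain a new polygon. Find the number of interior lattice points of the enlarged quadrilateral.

Using the shoelace formula, 2A = |((-10)·25 − (-9)·16) + ((-9)·(-3) − (-5)·25) + ((-5)·(-8) − (-14)·(-3)) + ((-14)·16 − (-10)·(-8))| = 260, so the area is 130.
The number of boundary lattice points is Σ gcd(|Δx|,|Δy|) = gcd(1,9) + gcd(4,28) + gcd(9,5) + gcd(4,24) = 1+4+1+4 = 10.
Scaling by 5 multiplies the area by 5² = 25 (so the new area is 3250) and multiplies the boundary lattice-point count by 5, giving 50.
By Pick's theorem, the interior count of the dilated polygon is 3250 − 50/2 + 1 = 3226.

3226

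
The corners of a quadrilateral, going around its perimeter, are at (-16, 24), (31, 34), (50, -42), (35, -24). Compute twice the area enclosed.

By the shoelace formula, twice the signed area is |((-16)·34 − 31·24) + (31·(-42) − 50·34) + (50·(-24) − 35·(-42)) + (35·24 − (-16)·(-24))| = 3564, so the area is 1782.

3564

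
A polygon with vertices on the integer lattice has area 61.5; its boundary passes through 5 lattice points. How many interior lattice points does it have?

From Pick's theorem, I = A − B/2 + 1 = 61.5 − 5/2 + 1 = 60.

60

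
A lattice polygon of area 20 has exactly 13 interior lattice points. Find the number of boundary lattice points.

Pick's theorem gives A = I + B/2 − 1, so B = 2(A − I + 1) = 2(20 − 13 + 1) = 16.

16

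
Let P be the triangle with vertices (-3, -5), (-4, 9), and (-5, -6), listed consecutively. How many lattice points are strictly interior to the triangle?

By the shoelace formula, twice the signed area is |((-3)·9 − (-4)·(-5)) + ((-4)·(-6) − (-5)·9) + ((-5)·(-5) − (-3)·(-6))| = 29, so the area is 29/2.
The number of boundary lattice points is Σ gcd(|Δx|,|Δy|) = gcd(1,14) + gcd(1,15) + gcd(2,1) = 1+1+1 = 3.
Pick's theorem gives I = A − B/2 + 1 = 29/2 − 3/2 + 1 = 14.

14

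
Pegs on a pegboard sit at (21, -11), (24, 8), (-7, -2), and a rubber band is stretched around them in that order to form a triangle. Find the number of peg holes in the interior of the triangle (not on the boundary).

By the shoelace formula, twice the signed area is |[21·8 − 24·(-11)] + [24·(-2) − (-7)·8] + [(-7)·(-11) − 21·(-2)]| = 559, so the area is 559/2.
Along each edge there are gcd(|Δx|,|Δy|)+1 lattice points, so counting each shared vertex once the boundary has gcd(3,19) + gcd(31,10) + gcd(28,9) = 1+1+1 = 3.
Pick's theorem gives I = A − B/2 + 1 = 559/2 − 3/2 + 1 = 279.

279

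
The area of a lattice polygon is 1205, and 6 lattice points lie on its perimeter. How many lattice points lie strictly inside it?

Pick's theorem A = I + B/2 − 1 rearranges to I = A − B/2 + 1 = 1205 − 6/2 + 1 = 1203.

1203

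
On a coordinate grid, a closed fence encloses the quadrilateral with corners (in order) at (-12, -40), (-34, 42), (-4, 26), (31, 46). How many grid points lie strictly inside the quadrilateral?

2104

The shoelace formula gives twice the area as |((-12)·42 − (-34)·(-40)) + ((-34)·26 − (-4)·42) + ((-4)·46 − 31·26) + (31·(-40) − (-12)·46)| = 4258, so the area is 2129.
Along each edge there are gcd(|Δx|,|Δy|)+1 lattice points, so counting each shared vertex once the boundary has gcd(22,82) + gcd(30,16) + gcd(35,20) + gcd(43,86) = 2+2+5+43 = 52.
By Pick's theorem A = I + B/2 − 1, so I = 2129 − 52/2 + 1 = 2104.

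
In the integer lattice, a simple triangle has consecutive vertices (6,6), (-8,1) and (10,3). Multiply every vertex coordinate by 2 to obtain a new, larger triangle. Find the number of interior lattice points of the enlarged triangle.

121

The shoelace formula gives twice the area as |[6·1 − (-8)·6] + [(-8)·3 − 10·1] + [10·6 − 6·3]| = 62, so the area is 31.
Summing gcd(|Δx|,|Δy|) over the edges gives the boundary count: gcd(14,5) + gcd(18,2) + gcd(4,3) = 1+2+1 = 4.
Scaling by 2 multiplies the area by 2² = 4 (so the new area is 124) and multiplies the boundary lattice-point count by 2, giving 8.
By Pick's theorem, the interior count of the dilated polygon is 124 − 8/2 + 1 = 121.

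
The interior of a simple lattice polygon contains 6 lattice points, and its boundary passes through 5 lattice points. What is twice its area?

By Pick's theorem, A = I + B/2 − 1 = 6 + 5/2 − 1 = 15/2.
Hence 2A = 15.

15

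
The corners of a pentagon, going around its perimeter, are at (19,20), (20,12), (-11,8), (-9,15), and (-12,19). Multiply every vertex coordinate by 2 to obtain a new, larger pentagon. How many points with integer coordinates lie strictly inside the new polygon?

1126

Using the shoelace formula, 2A = |[19·12 − 20·20] + [20·8 − (-11)·12] + [(-11)·15 − (-9)·8] + [(-9)·19 − (-12)·15] + [(-12)·20 − 19·19]| = 565, so the area is 565/2.
Along each edge there are gcd(|Δx|,|Δy|)+1 lattice points, so counting each shared vertex once the boundary has gcd(1,8) + gcd(31,4) + gcd(2,7) + gcd(3,4) + gcd(31,1) = 1+1+1+1+1 = 5.
Scaling by 2 multiplies the area by 2² = 4 (so the new area is 1130) and multiplies the boundary lattice-point count by 2, giving 10.
By Pick's theorem, the interior count of the dilated polygon is 1130 − 10/2 + 1 = 1126.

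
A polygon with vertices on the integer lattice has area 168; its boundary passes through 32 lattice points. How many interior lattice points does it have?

153

Pick's theorem A = I + B/2 − 1 rearranges to I = A − B/2 + 1 = 168 − 32/2 + 1 = 153.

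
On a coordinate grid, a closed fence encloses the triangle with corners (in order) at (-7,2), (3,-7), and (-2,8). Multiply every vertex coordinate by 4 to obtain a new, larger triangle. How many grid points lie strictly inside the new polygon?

827

By the shoelace formula, twice the signed area is |((-7)·(-7) − 3·2) + (3·8 − (-2)·(-7)) + ((-2)·2 − (-7)·8)| = 105, so the area is 52.5.
The number of boundary lattice points is Σ gcd(|Δx|,|Δy|) = gcd(10,9) + gcd(5,15) + gcd(5,6) = 1+5+1 = 7.
Scaling by 4 multiplies the area by 4² = 16 (so the new area is 840) and multiplies the boundary lattice-point count by 4, giving 28.
By Pick's theorem, the interior count of the dilated polygon is 840 − 28/2 + 1 = 827.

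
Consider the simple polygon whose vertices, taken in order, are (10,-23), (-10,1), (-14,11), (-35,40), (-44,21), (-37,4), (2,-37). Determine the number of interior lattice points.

1405

By the shoelace formula, twice the signed area is |(10·1 − (-10)·(-23)) + ((-10)·11 − (-14)·1) + ((-14)·40 − (-35)·11) + ((-35)·21 − (-44)·40) + ((-44)·4 − (-37)·21) + ((-37)·(-37) − 2·4) + (2·(-23) − 10·(-37))| = 2820, so the area is 1410.
Summing gcd(|Δx|,|Δy|) over the edges gives the boundary count: gcd(20,24) + gcd(4,10) + gcd(21,29) + gcd(9,19) + gcd(7,17) + gcd(39,41) + gcd(8,14) = 4+2+1+1+1+1+2 = 12.
Pick's theorem gives I = A − B/2 + 1 = 1410 − 12/2 + 1 = 1405.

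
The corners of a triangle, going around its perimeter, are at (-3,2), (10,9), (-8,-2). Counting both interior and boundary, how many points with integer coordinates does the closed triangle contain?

Using the shoelace formula, 2A = |((-3)·9 − 10·2) + (10·(-2) − (-8)·9) + ((-8)·2 − (-3)·(-2))| = 17, so the area is 8.5.
The number of boundary lattice points is Σ gcd(|Δx|,|Δy|) = gcd(13,7) + gcd(18,11) + gcd(5,4) = 1+1+1 = 3.
Pick's theorem gives I = A − B/2 + 1 = 8.5 − 3/2 + 1 = 8, so the closed region contains I + B = 8 + 3 = 11 lattice points.

11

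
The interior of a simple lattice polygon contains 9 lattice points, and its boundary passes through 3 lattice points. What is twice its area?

By Pick's theorem, A = I + B/2 − 1 = 9 + 3/2 − 1 = 19/2.
Hence 2A = 19.

19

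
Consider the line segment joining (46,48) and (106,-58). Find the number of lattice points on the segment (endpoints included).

The number of lattice points on a segment between lattice points is gcd(|Δx|,|Δy|) + 1 = gcd(60,106) + 1 = 2 + 1 = 3.

3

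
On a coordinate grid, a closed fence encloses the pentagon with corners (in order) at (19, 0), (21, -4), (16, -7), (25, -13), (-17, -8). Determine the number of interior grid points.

226

The shoelace formula gives twice the area as |[19·(-4) − 21·0] + [21·(-7) − 16·(-4)] + [16·(-13) − 25·(-7)] + [25·(-8) − (-17)·(-13)] + [(-17)·0 − 19·(-8)]| = 461, so the area is 230.5.
The number of boundary lattice points is Σ gcd(|Δx|,|Δy|) = gcd(2,4) + gcd(5,3) + gcd(9,6) + gcd(42,5) + gcd(36,8) = 2+1+3+1+4 = 11.
By Pick's theorem A = I + B/2 − 1, so I = 230.5 − 11/2 + 1 = 226.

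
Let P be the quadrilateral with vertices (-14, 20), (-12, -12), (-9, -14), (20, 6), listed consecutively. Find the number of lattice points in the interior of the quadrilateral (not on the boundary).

Using the shoelace formula, 2A = |((-14)·(-12) − (-12)·20) + ((-12)·(-14) − (-9)·(-12)) + ((-9)·6 − 20·(-14)) + (20·20 − (-14)·6)| = 1178, so the area is 589.
Along each edge there are gcd(|Δx|,|Δy|)+1 lattice points, so counting each shared vertex once the boundary has gcd(2,32) + gcd(3,2) + gcd(29,20) + gcd(34,14) = 2+1+1+2 = 6.
By Pick's theorem A = I + B/2 − 1, so I = 589 − 6/2 + 1 = 587.

587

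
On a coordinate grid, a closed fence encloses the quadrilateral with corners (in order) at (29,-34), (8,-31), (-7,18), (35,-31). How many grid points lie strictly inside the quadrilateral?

696

By the shoelace formula, twice the signed area is |[29·(-31) − 8·(-34)] + [8·18 − (-7)·(-31)] + [(-7)·(-31) − 35·18] + [35·(-34) − 29·(-31)]| = 1404, so the area is 702.
Along each edge there are gcd(|Δx|,|Δy|)+1 lattice points, so counting each shared vertex once the boundary has gcd(21,3) + gcd(15,49) + gcd(42,49) + gcd(6,3) = 3+1+7+3 = 14.
By Pick's theorem A = I + B/2 − 1, so I = 702 − 14/2 + 1 = 696.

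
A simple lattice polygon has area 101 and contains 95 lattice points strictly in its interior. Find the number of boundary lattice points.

14

Pick's theorem gives A = I + B/2 − 1, so B = 2(A − I + 1) = 2(101 − 95 + 1) = 14.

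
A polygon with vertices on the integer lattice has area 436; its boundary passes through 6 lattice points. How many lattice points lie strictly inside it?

Pick's theorem A = I + B/2 − 1 rearranges to I = A − B/2 + 1 = 436 − 6/2 + 1 = 434.

434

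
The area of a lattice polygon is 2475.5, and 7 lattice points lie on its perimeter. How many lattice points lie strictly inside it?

From Pick's theorem, I = A − B/2 + 1 = 2475.5 − 7/2 + 1 = 2473.

2473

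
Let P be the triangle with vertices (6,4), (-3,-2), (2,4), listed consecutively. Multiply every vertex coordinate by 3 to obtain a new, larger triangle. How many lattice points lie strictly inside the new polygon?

97

By the shoelace formula, twice the signed area is |[6·(-2) − (-3)·4] + [(-3)·4 − 2·(-2)] + [2·4 − 6·4]| = 24, so the area is 12.
Summing gcd(|Δx|,|Δy|) over the edges gives the boundary count: gcd(9,6) + gcd(5,6) + gcd(4,0) = 3+1+4 = 8.
Scaling by 3 multiplies the area by 3² = 9 (so the new area is 108) and multiplies the boundary lattice-point count by 3, giving 24.
By Pick's theorem, the interior count of the dilated polygon is 108 − 24/2 + 1 = 97.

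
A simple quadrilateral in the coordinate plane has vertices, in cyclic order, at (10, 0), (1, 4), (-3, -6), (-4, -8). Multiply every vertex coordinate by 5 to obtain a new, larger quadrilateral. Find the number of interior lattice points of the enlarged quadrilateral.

Using the shoelace formula, 2A = |[10·4 − 1·0] + [1·(-6) − (-3)·4] + [(-3)·(-8) − (-4)·(-6)] + [(-4)·0 − 10·(-8)]| = 126, so the area is 63.
Along each edge there are gcd(|Δx|,|Δy|)+1 lattice points, so counting each shared vertex once the boundary has gcd(9,4) + gcd(4,10) + gcd(1,2) + gcd(14,8) = 1+2+1+2 = 6.
Scaling by 5 multiplies the area by 5² = 25 (so the new area is 1575) and multiplies the boundary lattice-point count by 5, giving 30.
By Pick's theorem, the interior count of the dilated polygon is 1575 − 30/2 + 1 = 1561.

1561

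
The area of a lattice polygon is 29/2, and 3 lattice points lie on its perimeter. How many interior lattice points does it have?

14

Pick's theorem A = I + B/2 − 1 rearranges to I = A − B/2 + 1 = 29/2 − 3/2 + 1 = 14.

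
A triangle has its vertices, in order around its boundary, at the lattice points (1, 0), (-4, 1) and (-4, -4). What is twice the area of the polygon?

25

Using the shoelace formula, 2A = |(1·1 − (-4)·0) + ((-4)·(-4) − (-4)·1) + ((-4)·0 − 1·(-4))| = 25, so the area is 25/2.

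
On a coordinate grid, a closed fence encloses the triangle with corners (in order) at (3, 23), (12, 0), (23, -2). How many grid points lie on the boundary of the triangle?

Along each edge there are gcd(|Δx|,|Δy|)+1 lattice points, so counting each shared vertex once the boundary has gcd(9,23) + gcd(11,2) + gcd(20,25) = 1+1+5 = 7.

7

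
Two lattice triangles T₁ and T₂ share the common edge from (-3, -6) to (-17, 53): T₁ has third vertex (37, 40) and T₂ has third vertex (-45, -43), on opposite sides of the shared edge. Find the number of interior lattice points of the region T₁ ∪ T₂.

2997

The union is the simple quadrilateral with vertices (-3, -6), (37, 40), (-17, 53), (-45, -43) in order.
By the shoelace formula, twice the signed area is |((-3)·40 − 37·(-6)) + (37·53 − (-17)·40) + ((-17)·(-43) − (-45)·53) + ((-45)·(-6) − (-3)·(-43))| = 6000, so the area is 3000.
Along each edge there are gcd(|Δx|,|Δy|)+1 lattice points, so counting each shared vertex once the boundary has gcd(40,46) + gcd(54,13) + gcd(28,96) + gcd(42,37) = 2+1+4+1 = 8.
By Pick's theorem I = A − B/2 + 1 = 3000 − 8/2 + 1 = 2997.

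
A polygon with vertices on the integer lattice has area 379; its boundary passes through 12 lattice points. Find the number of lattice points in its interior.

374

From Pick's theorem, I = A − B/2 + 1 = 379 − 12/2 + 1 = 374.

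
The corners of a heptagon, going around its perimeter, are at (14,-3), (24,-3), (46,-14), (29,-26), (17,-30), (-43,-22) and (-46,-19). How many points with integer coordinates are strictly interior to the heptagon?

1403

By the shoelace formula, twice the signed area is |(14·(-3) − 24·(-3)) + (24·(-14) − 46·(-3)) + (46·(-26) − 29·(-14)) + (29·(-30) − 17·(-26)) + (17·(-22) − (-43)·(-30)) + ((-43)·(-19) − (-46)·(-22)) + ((-46)·(-3) − 14·(-19))| = 2841, so the area is 2841/2.
Along each edge there are gcd(|Δx|,|Δy|)+1 lattice points, so counting each shared vertex once the boundary has gcd(10,0) + gcd(22,11) + gcd(17,12) + gcd(12,4) + gcd(60,8) + gcd(3,3) + gcd(60,16) = 10+11+1+4+4+3+4 = 37.
Pick's theorem gives I = A − B/2 + 1 = 2841/2 − 37/2 + 1 = 1403.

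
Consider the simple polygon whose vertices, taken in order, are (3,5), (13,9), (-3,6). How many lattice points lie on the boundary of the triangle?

Along each edge there are gcd(|Δx|,|Δy|)+1 lattice points, so counting each shared vertex once the boundary has gcd(10,4) + gcd(16,3) + gcd(6,1) = 2+1+1 = 4.

4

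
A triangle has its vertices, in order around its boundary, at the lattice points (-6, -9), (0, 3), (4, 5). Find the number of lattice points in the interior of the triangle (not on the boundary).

By the shoelace formula, twice the signed area is |((-6)·3 − 0·(-9)) + (0·5 − 4·3) + (4·(-9) − (-6)·5)| = 36, so the area is 18.
Summing gcd(|Δx|,|Δy|) over the edges gives the boundary count: gcd(6,12) + gcd(4,2) + gcd(10,14) = 6+2+2 = 10.
By Pick's theorem A = I + B/2 − 1, so I = 18 − 10/2 + 1 = 14.

14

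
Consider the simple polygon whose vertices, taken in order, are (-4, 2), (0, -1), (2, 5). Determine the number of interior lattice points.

13

Using the shoelace formula, 2A = |[(-4)·(-1) − 0·2] + [0·5 − 2·(-1)] + [2·2 − (-4)·5]| = 30, so the area is 15.
The number of boundary lattice points is Σ gcd(|Δx|,|Δy|) = gcd(4,3) + gcd(2,6) + gcd(6,3) = 1+2+3 = 6.
Pick's theorem gives I = A − B/2 + 1 = 15 − 6/2 + 1 = 13.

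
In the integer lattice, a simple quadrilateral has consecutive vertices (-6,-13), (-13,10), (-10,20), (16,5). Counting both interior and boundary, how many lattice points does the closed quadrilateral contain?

472

By the shoelace formula, twice the signed area is |[(-6)·10 − (-13)·(-13)] + [(-13)·20 − (-10)·10] + [(-10)·5 − 16·20] + [16·(-13) − (-6)·5]| = 937, so the area is 468.5.
Along each edge there are gcd(|Δx|,|Δy|)+1 lattice points, so counting each shared vertex once the boundary has gcd(7,23) + gcd(3,10) + gcd(26,15) + gcd(22,18) = 1+1+1+2 = 5.
Pick's theorem gives I = A − B/2 + 1 = 468.5 − 5/2 + 1 = 467, so the closed region contains I + B = 467 + 5 = 472 lattice points.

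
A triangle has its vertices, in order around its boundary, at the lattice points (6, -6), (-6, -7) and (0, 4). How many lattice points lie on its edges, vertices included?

Summing gcd(|Δx|,|Δy|) over the edges gives the boundary count: gcd(12,1) + gcd(6,11) + gcd(6,10) = 1+1+2 = 4.

4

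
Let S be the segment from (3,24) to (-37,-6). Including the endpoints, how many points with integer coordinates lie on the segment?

11

The number of lattice points on a segment between lattice points is gcd(|Δx|,|Δy|) + 1 = gcd(40,30) + 1 = 10 + 1 = 11.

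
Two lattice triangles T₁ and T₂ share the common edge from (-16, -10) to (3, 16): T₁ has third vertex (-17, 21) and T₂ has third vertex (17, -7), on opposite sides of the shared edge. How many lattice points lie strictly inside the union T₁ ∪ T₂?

The union is the simple quadrilateral with vertices (-16, -10), (-17, 21), (3, 16), (17, -7) in order.
By the shoelace formula, twice the signed area is |[(-16)·21 − (-17)·(-10)] + [(-17)·16 − 3·21] + [3·(-7) − 17·16] + [17·(-10) − (-16)·(-7)]| = 1416, so the area is 708.
Along each edge there are gcd(|Δx|,|Δy|)+1 lattice points, so counting each shared vertex once the boundary has gcd(1,31) + gcd(20,5) + gcd(14,23) + gcd(33,3) = 1+5+1+3 = 10.
By Pick's theorem I = A − B/2 + 1 = 708 − 10/2 + 1 = 704.

704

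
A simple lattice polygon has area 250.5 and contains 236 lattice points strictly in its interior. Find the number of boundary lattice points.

Pick's theorem gives A = I + B/2 − 1, so B = 2(A − I + 1) = 2(250.5 − 236 + 1) = 31.

31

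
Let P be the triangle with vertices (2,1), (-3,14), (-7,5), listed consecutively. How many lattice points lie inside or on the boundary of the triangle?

51

Using the shoelace formula, 2A = |[2·14 − (-3)·1] + [(-3)·5 − (-7)·14] + [(-7)·1 − 2·5]| = 97, so the area is 48.5.
Summing gcd(|Δx|,|Δy|) over the edges gives the boundary count: gcd(5,13) + gcd(4,9) + gcd(9,4) = 1+1+1 = 3.
Pick's theorem gives I = A − B/2 + 1 = 48.5 − 3/2 + 1 = 48, so the closed region contains I + B = 48 + 3 = 51 lattice points.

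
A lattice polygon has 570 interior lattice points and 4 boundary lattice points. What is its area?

By Pick's theorem, A = I + B/2 − 1 = 570 + 4/2 − 1 = 571.

571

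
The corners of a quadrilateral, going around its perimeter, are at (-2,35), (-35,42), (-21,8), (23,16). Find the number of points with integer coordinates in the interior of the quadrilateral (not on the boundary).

By the shoelace formula, twice the signed area is |[(-2)·42 − (-35)·35] + [(-35)·8 − (-21)·42] + [(-21)·16 − 23·8] + [23·35 − (-2)·16]| = 2060, so the area is 1030.
Along each edge there are gcd(|Δx|,|Δy|)+1 lattice points, so counting each shared vertex once the boundary has gcd(33,7) + gcd(14,34) + gcd(44,8) + gcd(25,19) = 1+2+4+1 = 8.
By Pick's theorem A = I + B/2 − 1, so I = 1030 − 8/2 + 1 = 1027.

1027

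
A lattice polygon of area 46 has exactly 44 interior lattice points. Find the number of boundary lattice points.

Pick's theorem gives A = I + B/2 − 1, so B = 2(A − I + 1) = 2(46 − 44 + 1) = 6.

6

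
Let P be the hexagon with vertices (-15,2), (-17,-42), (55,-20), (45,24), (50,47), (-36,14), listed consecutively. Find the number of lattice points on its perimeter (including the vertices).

Along each edge there are gcd(|Δx|,|Δy|)+1 lattice points, so counting each shared vertex once the boundary has gcd(2,44) + gcd(72,22) + gcd(10,44) + gcd(5,23) + gcd(86,33) + gcd(21,12) = 2+2+2+1+1+3 = 11.

11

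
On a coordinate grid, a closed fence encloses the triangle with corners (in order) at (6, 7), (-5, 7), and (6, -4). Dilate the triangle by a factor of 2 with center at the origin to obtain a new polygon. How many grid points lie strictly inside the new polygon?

Using the shoelace formula, 2A = |[6·7 − (-5)·7] + [(-5)·(-4) − 6·7] + [6·7 − 6·(-4)]| = 121, so the area is 60.5.
Summing gcd(|Δx|,|Δy|) over the edges gives the boundary count: gcd(11,0) + gcd(11,11) + gcd(0,11) = 11+11+11 = 33.
Scaling by 2 multiplies the area by 2² = 4 (so the new area is 242) and multiplies the boundary lattice-point count by 2, giving 66.
By Pick's theorem, the interior count of the dilated polygon is 242 − 66/2 + 1 = 210.

210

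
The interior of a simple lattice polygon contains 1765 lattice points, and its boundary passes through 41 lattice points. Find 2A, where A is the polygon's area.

By Pick's theorem, A = I + B/2 − 1 = 1765 + 41/2 − 1 = 3569/2.
Hence 2A = 3569.

3569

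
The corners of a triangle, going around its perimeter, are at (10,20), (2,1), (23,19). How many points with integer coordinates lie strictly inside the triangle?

126

By the shoelace formula, twice the signed area is |[10·1 − 2·20] + [2·19 − 23·1] + [23·20 − 10·19]| = 255, so the area is 127.5.
Summing gcd(|Δx|,|Δy|) over the edges gives the boundary count: gcd(8,19) + gcd(21,18) + gcd(13,1) = 1+3+1 = 5.
By Pick's theorem A = I + B/2 − 1, so I = 127.5 − 5/2 + 1 = 126.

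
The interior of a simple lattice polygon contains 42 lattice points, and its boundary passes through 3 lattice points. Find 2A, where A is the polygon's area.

85

By Pick's theorem, A = I + B/2 − 1 = 42 + 3/2 − 1 = 85/2.
Hence 2A = 85.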